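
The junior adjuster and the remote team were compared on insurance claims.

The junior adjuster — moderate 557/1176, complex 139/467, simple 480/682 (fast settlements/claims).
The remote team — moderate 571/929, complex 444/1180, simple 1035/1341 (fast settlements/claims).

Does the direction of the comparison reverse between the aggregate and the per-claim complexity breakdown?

Moderate: the junior adjuster 557/1176 = 47.4%, the remote team 571/929 = 61.5% → the remote team
Complex: the junior adjuster 139/467 = 29.8%, the remote team 444/1180 = 37.6% → the remote team
Simple: the junior adjuster 480/682 = 70.4%, the remote team 1035/1341 = 77.2% → the remote team
Overall: the junior adjuster 1176/2325 = 50.6%, the remote team 2050/3450 = 59.4% → the remote team
The remote team wins overall and in every claim group — no reversal.

No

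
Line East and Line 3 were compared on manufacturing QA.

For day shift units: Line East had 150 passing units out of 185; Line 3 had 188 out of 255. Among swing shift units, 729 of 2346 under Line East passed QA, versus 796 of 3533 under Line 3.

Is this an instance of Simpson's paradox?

Day shift: Line East 150/185 = 81.1%, Line 3 188/255 = 73.7% → Line East
Swing shift: Line East 729/2346 = 31.1%, Line 3 796/3533 = 22.5% → Line East
Overall: Line East 879/2531 = 34.7%, Line 3 984/3788 = 26.0% → Line East
Line East wins overall and in every shift group — no reversal.

No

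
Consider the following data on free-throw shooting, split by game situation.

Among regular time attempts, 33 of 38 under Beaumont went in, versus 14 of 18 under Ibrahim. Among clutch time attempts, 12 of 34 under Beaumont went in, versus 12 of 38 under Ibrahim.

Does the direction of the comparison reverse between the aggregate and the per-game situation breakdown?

No

Regular time: Beaumont 33/38 = 86.8%, Ibrahim 14/18 = 77.8% → Beaumont
Clutch time: Beaumont 12/34 = 35.3%, Ibrahim 12/38 = 31.6% → Beaumont
Overall: Beaumont 45/72 = 62.5%, Ibrahim 26/56 = 46.4% → Beaumont
Beaumont wins overall and in every game group — no reversal.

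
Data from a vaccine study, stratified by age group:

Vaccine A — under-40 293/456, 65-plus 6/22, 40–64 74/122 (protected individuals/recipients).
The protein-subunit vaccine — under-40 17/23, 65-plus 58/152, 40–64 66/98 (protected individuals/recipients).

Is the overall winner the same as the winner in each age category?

No

Under-40: Vaccine A 293/456 = 64.3%, the protein-subunit vaccine 17/23 = 73.9% → the protein-subunit vaccine
65-plus: Vaccine A 6/22 = 27.3%, the protein-subunit vaccine 58/152 = 38.2% → the protein-subunit vaccine
40–64: Vaccine A 74/122 = 60.7%, the protein-subunit vaccine 66/98 = 67.3% → the protein-subunit vaccine
Overall: Vaccine A 373/600 = 62.2%, the protein-subunit vaccine 141/273 = 51.6% → Vaccine A
The protein-subunit vaccine wins each age group but Vaccine A wins overall — the comparison reverses. The protein-subunit vaccine's recipients skew toward 65-plus, which has a lower base rate.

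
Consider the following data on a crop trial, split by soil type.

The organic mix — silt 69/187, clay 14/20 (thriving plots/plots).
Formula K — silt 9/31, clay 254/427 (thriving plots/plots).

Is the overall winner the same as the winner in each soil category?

Silt: the organic mix 69/187 = 36.9%, Formula K 9/31 = 29.0% → the organic mix
Clay: the organic mix 14/20 = 70.0%, Formula K 254/427 = 59.5% → the organic mix
Overall: the organic mix 83/207 = 40.1%, Formula K 263/458 = 57.4% → Formula K
The organic mix wins each soil group but Formula K wins overall — the comparison reverses. The organic mix's plots skew toward silt, which has a lower base rate.

No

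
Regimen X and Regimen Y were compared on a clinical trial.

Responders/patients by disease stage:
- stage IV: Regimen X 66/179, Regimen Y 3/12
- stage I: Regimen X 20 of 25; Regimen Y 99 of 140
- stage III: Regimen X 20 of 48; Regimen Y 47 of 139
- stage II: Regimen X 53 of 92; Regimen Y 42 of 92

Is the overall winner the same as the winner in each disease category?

No

Stage IV: Regimen X 66/179 = 36.9%, Regimen Y 3/12 = 25.0% → Regimen X
Stage I: Regimen X 20/25 = 80.0%, Regimen Y 99/140 = 70.7% → Regimen X
Stage III: Regimen X 20/48 = 41.7%, Regimen Y 47/139 = 33.8% → Regimen X
Stage II: Regimen X 53/92 = 57.6%, Regimen Y 42/92 = 45.7% → Regimen X
Overall: Regimen X 159/344 = 46.2%, Regimen Y 191/383 = 49.9% → Regimen Y
Regimen X wins each disease group but Regimen Y wins overall — the comparison reverses. Regimen X's patients skew toward stage IV, which has a lower base rate.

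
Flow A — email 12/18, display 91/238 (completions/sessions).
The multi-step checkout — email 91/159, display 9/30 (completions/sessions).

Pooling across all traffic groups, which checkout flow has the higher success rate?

Email: Flow A 12/18 = 66.7%, the multi-step checkout 91/159 = 57.2% → Flow A
Display: Flow A 91/238 = 38.2%, the multi-step checkout 9/30 = 30.0% → Flow A
Overall: Flow A 103/256 = 40.2%, the multi-step checkout 100/189 = 52.9% → the multi-step checkout
(Flow A wins every traffic group but the multi-step checkout wins overall — Flow A's sessions skew toward the low-rate display group.)

the multi-step checkout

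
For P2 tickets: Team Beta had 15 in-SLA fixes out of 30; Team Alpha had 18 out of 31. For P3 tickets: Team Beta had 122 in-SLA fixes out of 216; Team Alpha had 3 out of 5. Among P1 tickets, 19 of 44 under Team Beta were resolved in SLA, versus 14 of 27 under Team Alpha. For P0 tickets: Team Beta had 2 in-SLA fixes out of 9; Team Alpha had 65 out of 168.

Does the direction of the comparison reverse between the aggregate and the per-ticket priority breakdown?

Yes

P2: Team Beta 15/30 = 50.0%, Team Alpha 18/31 = 58.1% → Team Alpha
P3: Team Beta 122/216 = 56.5%, Team Alpha 3/5 = 60.0% → Team Alpha
P1: Team Beta 19/44 = 43.2%, Team Alpha 14/27 = 51.9% → Team Alpha
P0: Team Beta 2/9 = 22.2%, Team Alpha 65/168 = 38.7% → Team Alpha
Overall: Team Beta 158/299 = 52.8%, Team Alpha 100/231 = 43.3% → Team Beta
Team Alpha wins each ticket group but Team Beta wins overall — the comparison reverses. Team Alpha's tickets skew toward P0, which has a lower base rate.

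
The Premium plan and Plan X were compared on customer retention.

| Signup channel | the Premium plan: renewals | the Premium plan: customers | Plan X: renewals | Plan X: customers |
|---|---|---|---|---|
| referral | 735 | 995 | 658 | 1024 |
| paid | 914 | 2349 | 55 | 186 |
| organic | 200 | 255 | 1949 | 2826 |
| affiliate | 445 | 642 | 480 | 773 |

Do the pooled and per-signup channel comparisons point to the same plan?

No

Referral: the Premium plan 735/995 = 73.9%, Plan X 658/1024 = 64.3% → the Premium plan
Paid: the Premium plan 914/2349 = 38.9%, Plan X 55/186 = 29.6% → the Premium plan
Organic: the Premium plan 200/255 = 78.4%, Plan X 1949/2826 = 69.0% → the Premium plan
Affiliate: the Premium plan 445/642 = 69.3%, Plan X 480/773 = 62.1% → the Premium plan
Overall: the Premium plan 2294/4241 = 54.1%, Plan X 3142/4809 = 65.3% → Plan X
The Premium plan wins each signup group but Plan X wins overall — the comparison reverses. The Premium plan's customers skew toward paid, which has a lower base rate.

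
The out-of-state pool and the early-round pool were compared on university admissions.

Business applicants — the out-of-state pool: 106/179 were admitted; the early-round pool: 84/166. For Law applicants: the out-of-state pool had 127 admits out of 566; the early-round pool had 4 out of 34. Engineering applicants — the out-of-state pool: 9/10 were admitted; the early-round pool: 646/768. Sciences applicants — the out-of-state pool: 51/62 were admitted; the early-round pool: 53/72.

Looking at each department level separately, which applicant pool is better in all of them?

the out-of-state pool

Business: the out-of-state pool 106/179 = 59.2%, the early-round pool 84/166 = 50.6% → the out-of-state pool
Law: the out-of-state pool 127/566 = 22.4%, the early-round pool 4/34 = 11.8% → the out-of-state pool
Engineering: the out-of-state pool 9/10 = 90.0%, the early-round pool 646/768 = 84.1% → the out-of-state pool
Sciences: the out-of-state pool 51/62 = 82.3%, the early-round pool 53/72 = 73.6% → the out-of-state pool
The out-of-state pool has the higher rate in all 4 groups.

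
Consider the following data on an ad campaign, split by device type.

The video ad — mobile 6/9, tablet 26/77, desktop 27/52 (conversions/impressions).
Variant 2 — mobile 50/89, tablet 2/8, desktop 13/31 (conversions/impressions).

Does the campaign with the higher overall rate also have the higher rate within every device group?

Mobile: the video ad 6/9 = 66.7%, Variant 2 50/89 = 56.2% → the video ad
Tablet: the video ad 26/77 = 33.8%, Variant 2 2/8 = 25.0% → the video ad
Desktop: the video ad 27/52 = 51.9%, Variant 2 13/31 = 41.9% → the video ad
Overall: the video ad 59/138 = 42.8%, Variant 2 65/128 = 50.8% → Variant 2
The video ad wins each device group but Variant 2 wins overall — the comparison reverses. The video ad's impressions skew toward tablet, which has a lower base rate.

No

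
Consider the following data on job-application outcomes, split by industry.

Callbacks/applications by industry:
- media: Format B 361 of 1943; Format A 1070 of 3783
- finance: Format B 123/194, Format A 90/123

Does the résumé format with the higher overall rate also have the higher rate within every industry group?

Yes

Media: Format B 361/1943 = 18.6%, Format A 1070/3783 = 28.3% → Format A
Finance: Format B 123/194 = 63.4%, Format A 90/123 = 73.2% → Format A
Overall: Format B 484/2137 = 22.6%, Format A 1160/3906 = 29.7% → Format A
Format A wins overall and in every industry group — no reversal.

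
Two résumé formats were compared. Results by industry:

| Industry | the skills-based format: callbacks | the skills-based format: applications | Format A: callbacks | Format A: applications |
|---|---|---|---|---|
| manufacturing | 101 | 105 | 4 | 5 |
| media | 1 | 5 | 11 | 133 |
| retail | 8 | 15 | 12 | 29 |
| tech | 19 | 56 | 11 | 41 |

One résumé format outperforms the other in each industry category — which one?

the skills-based format

Manufacturing: the skills-based format 101/105 = 96.2%, Format A 4/5 = 80.0% → the skills-based format
Media: the skills-based format 1/5 = 20.0%, Format A 11/133 = 8.3% → the skills-based format
Retail: the skills-based format 8/15 = 53.3%, Format A 12/29 = 41.4% → the skills-based format
Tech: the skills-based format 19/56 = 33.9%, Format A 11/41 = 26.8% → the skills-based format
The skills-based format has the higher rate in all 4 groups.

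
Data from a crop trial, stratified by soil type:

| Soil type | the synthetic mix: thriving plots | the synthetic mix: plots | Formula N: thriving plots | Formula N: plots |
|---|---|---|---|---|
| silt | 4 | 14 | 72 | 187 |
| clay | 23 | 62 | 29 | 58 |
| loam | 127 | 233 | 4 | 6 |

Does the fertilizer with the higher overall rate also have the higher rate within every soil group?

No

Silt: the synthetic mix 4/14 = 28.6%, Formula N 72/187 = 38.5% → Formula N
Clay: the synthetic mix 23/62 = 37.1%, Formula N 29/58 = 50.0% → Formula N
Loam: the synthetic mix 127/233 = 54.5%, Formula N 4/6 = 66.7% → Formula N
Overall: the synthetic mix 154/309 = 49.8%, Formula N 105/251 = 41.8% → the synthetic mix
Formula N wins each soil group but the synthetic mix wins overall — the comparison reverses. Formula N's plots skew toward silt, which has a lower base rate.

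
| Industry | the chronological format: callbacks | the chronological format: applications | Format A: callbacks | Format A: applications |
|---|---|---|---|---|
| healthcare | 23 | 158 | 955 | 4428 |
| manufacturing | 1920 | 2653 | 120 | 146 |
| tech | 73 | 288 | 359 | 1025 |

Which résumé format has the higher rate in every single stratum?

Format A

Healthcare: the chronological format 23/158 = 14.6%, Format A 955/4428 = 21.6% → Format A
Manufacturing: the chronological format 1920/2653 = 72.4%, Format A 120/146 = 82.2% → Format A
Tech: the chronological format 73/288 = 25.3%, Format A 359/1025 = 35.0% → Format A
Format A has the higher rate in all 3 groups.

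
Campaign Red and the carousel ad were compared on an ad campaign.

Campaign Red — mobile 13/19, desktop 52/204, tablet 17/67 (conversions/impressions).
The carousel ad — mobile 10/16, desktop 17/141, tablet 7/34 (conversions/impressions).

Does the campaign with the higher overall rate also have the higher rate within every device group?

Mobile: Campaign Red 13/19 = 68.4%, the carousel ad 10/16 = 62.5% → Campaign Red
Desktop: Campaign Red 52/204 = 25.5%, the carousel ad 17/141 = 12.1% → Campaign Red
Tablet: Campaign Red 17/67 = 25.4%, the carousel ad 7/34 = 20.6% → Campaign Red
Overall: Campaign Red 82/290 = 28.3%, the carousel ad 34/191 = 17.8% → Campaign Red
Campaign Red wins overall and in every device group — no reversal.

Yes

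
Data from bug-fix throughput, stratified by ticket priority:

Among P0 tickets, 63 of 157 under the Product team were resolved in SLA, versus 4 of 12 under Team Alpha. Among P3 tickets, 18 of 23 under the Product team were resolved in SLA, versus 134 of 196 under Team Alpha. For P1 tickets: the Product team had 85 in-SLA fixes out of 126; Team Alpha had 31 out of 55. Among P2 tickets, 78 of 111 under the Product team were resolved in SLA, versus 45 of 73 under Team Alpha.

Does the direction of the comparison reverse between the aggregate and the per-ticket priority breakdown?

P0: the Product team 63/157 = 40.1%, Team Alpha 4/12 = 33.3% → the Product team
P3: the Product team 18/23 = 78.3%, Team Alpha 134/196 = 68.4% → the Product team
P1: the Product team 85/126 = 67.5%, Team Alpha 31/55 = 56.4% → the Product team
P2: the Product team 78/111 = 70.3%, Team Alpha 45/73 = 61.6% → the Product team
Overall: the Product team 244/417 = 58.5%, Team Alpha 214/336 = 63.7% → Team Alpha
The Product team wins each ticket group but Team Alpha wins overall — the comparison reverses. The Product team's tickets skew toward P0, which has a lower base rate.

Yes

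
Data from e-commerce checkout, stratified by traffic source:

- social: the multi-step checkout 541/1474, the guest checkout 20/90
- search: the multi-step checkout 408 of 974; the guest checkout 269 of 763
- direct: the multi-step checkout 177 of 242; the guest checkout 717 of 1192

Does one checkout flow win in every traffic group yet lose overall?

Yes

Social: the multi-step checkout 541/1474 = 36.7%, the guest checkout 20/90 = 22.2% → the multi-step checkout
Search: the multi-step checkout 408/974 = 41.9%, the guest checkout 269/763 = 35.3% → the multi-step checkout
Direct: the multi-step checkout 177/242 = 73.1%, the guest checkout 717/1192 = 60.2% → the multi-step checkout
Overall: the multi-step checkout 1126/2690 = 41.9%, the guest checkout 1006/2045 = 49.2% → the guest checkout
The multi-step checkout wins each traffic group but the guest checkout wins overall — the comparison reverses. The multi-step checkout's sessions skew toward social, which has a lower base rate.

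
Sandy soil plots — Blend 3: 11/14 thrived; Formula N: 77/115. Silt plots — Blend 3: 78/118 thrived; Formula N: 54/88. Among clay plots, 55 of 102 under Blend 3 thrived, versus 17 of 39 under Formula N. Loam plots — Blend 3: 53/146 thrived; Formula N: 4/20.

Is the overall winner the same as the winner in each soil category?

Sandy soil: Blend 3 11/14 = 78.6%, Formula N 77/115 = 67.0% → Blend 3
Silt: Blend 3 78/118 = 66.1%, Formula N 54/88 = 61.4% → Blend 3
Clay: Blend 3 55/102 = 53.9%, Formula N 17/39 = 43.6% → Blend 3
Loam: Blend 3 53/146 = 36.3%, Formula N 4/20 = 20.0% → Blend 3
Overall: Blend 3 197/380 = 51.8%, Formula N 152/262 = 58.0% → Formula N
Blend 3 wins each soil group but Formula N wins overall — the comparison reverses. Blend 3's plots skew toward loam, which has a lower base rate.

No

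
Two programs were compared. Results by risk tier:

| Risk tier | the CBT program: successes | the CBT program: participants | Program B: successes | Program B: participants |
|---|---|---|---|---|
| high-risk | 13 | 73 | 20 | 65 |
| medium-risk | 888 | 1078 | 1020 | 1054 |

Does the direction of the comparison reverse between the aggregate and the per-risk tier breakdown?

High-risk: the CBT program 13/73 = 17.8%, Program B 20/65 = 30.8% → Program B
Medium-risk: the CBT program 888/1078 = 82.4%, Program B 1020/1054 = 96.8% → Program B
Overall: the CBT program 901/1151 = 78.3%, Program B 1040/1119 = 92.9% → Program B
Program B wins overall and in every risk group — no reversal.

No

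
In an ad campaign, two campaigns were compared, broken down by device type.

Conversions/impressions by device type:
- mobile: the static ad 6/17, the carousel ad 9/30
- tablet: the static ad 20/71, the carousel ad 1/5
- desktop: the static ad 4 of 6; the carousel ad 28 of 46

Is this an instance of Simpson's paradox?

Yes

Mobile: the static ad 6/17 = 35.3%, the carousel ad 9/30 = 30.0% → the static ad
Tablet: the static ad 20/71 = 28.2%, the carousel ad 1/5 = 20.0% → the static ad
Desktop: the static ad 4/6 = 66.7%, the carousel ad 28/46 = 60.9% → the static ad
Overall: the static ad 30/94 = 31.9%, the carousel ad 38/81 = 46.9% → the carousel ad
The static ad wins each device group but the carousel ad wins overall — the comparison reverses. The static ad's impressions skew toward tablet, which has a lower base rate.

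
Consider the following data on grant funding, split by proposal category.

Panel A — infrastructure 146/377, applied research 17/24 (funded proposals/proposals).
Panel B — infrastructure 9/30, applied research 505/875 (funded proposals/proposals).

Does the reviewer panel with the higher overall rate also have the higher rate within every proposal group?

No

Infrastructure: Panel A 146/377 = 38.7%, Panel B 9/30 = 30.0% → Panel A
Applied research: Panel A 17/24 = 70.8%, Panel B 505/875 = 57.7% → Panel A
Overall: Panel A 163/401 = 40.6%, Panel B 514/905 = 56.8% → Panel B
Panel A wins each proposal group but Panel B wins overall — the comparison reverses. Panel A's proposals skew toward infrastructure, which has a lower base rate.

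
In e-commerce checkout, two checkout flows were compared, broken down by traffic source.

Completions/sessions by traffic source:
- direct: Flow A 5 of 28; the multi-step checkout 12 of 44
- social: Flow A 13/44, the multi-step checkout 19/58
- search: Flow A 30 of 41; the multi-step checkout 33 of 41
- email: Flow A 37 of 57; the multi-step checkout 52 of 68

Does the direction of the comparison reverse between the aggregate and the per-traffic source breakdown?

Direct: Flow A 5/28 = 17.9%, the multi-step checkout 12/44 = 27.3% → the multi-step checkout
Social: Flow A 13/44 = 29.5%, the multi-step checkout 19/58 = 32.8% → the multi-step checkout
Search: Flow A 30/41 = 73.2%, the multi-step checkout 33/41 = 80.5% → the multi-step checkout
Email: Flow A 37/57 = 64.9%, the multi-step checkout 52/68 = 76.5% → the multi-step checkout
Overall: Flow A 85/170 = 50.0%, the multi-step checkout 116/211 = 55.0% → the multi-step checkout
The multi-step checkout wins overall and in every traffic group — no reversal.

No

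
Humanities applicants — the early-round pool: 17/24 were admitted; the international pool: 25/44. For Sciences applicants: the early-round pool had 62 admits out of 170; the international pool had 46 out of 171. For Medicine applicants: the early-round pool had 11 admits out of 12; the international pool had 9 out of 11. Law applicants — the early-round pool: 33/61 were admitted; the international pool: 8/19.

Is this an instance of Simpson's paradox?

No

Humanities: the early-round pool 17/24 = 70.8%, the international pool 25/44 = 56.8% → the early-round pool
Sciences: the early-round pool 62/170 = 36.5%, the international pool 46/171 = 26.9% → the early-round pool
Medicine: the early-round pool 11/12 = 91.7%, the international pool 9/11 = 81.8% → the early-round pool
Law: the early-round pool 33/61 = 54.1%, the international pool 8/19 = 42.1% → the early-round pool
Overall: the early-round pool 123/267 = 46.1%, the international pool 88/245 = 35.9% → the early-round pool
The early-round pool wins overall and in every department group — no reversal.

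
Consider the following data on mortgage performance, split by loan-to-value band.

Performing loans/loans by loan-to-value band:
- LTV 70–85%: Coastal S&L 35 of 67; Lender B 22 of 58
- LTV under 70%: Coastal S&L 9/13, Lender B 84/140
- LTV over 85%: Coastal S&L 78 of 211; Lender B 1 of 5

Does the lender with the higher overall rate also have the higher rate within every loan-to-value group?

No

LTV 70–85%: Coastal S&L 35/67 = 52.2%, Lender B 22/58 = 37.9% → Coastal S&L
LTV under 70%: Coastal S&L 9/13 = 69.2%, Lender B 84/140 = 60.0% → Coastal S&L
LTV over 85%: Coastal S&L 78/211 = 37.0%, Lender B 1/5 = 20.0% → Coastal S&L
Overall: Coastal S&L 122/291 = 41.9%, Lender B 107/203 = 52.7% → Lender B
Coastal S&L wins each loan-to-value group but Lender B wins overall — the comparison reverses. Coastal S&L's loans skew toward LTV over 85%, which has a lower base rate.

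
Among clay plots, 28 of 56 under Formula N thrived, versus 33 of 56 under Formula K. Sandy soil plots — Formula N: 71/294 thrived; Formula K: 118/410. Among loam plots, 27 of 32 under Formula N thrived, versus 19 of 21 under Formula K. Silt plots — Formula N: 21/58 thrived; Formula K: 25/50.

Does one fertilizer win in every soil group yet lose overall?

Clay: Formula N 28/56 = 50.0%, Formula K 33/56 = 58.9% → Formula K
Sandy soil: Formula N 71/294 = 24.1%, Formula K 118/410 = 28.8% → Formula K
Loam: Formula N 27/32 = 84.4%, Formula K 19/21 = 90.5% → Formula K
Silt: Formula N 21/58 = 36.2%, Formula K 25/50 = 50.0% → Formula K
Overall: Formula N 147/440 = 33.4%, Formula K 195/537 = 36.3% → Formula K
Formula K wins overall and in every soil group — no reversal.

No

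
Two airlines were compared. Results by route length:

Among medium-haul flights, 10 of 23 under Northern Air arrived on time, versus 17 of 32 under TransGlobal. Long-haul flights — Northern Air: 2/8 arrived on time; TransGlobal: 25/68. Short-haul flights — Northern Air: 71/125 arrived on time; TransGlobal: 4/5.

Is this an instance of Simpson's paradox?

Medium-haul: Northern Air 10/23 = 43.5%, TransGlobal 17/32 = 53.1% → TransGlobal
Long-haul: Northern Air 2/8 = 25.0%, TransGlobal 25/68 = 36.8% → TransGlobal
Short-haul: Northern Air 71/125 = 56.8%, TransGlobal 4/5 = 80.0% → TransGlobal
Overall: Northern Air 83/156 = 53.2%, TransGlobal 46/105 = 43.8% → Northern Air
TransGlobal wins each route group but Northern Air wins overall — the comparison reverses. TransGlobal's flights skew toward long-haul, which has a lower base rate.

Yes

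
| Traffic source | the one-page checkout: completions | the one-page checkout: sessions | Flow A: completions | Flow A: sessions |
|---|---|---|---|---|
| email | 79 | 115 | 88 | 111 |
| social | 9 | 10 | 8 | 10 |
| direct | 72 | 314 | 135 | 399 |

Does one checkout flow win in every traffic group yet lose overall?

Email: the one-page checkout 79/115 = 68.7%, Flow A 88/111 = 79.3% → Flow A
Social: the one-page checkout 9/10 = 90.0%, Flow A 8/10 = 80.0% → the one-page checkout
Direct: the one-page checkout 72/314 = 22.9%, Flow A 135/399 = 33.8% → Flow A
Overall: the one-page checkout 160/439 = 36.4%, Flow A 231/520 = 44.4% → Flow A
Neither sweeps: the one-page checkout wins 1 of 3 groups, Flow A wins 2. Flow A wins overall but not every group — no Simpson reversal.

No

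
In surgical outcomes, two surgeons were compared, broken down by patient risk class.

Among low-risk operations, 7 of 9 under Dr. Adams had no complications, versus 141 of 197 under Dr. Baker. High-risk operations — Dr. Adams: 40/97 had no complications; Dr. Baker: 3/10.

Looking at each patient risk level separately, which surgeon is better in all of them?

Low-risk: Dr. Adams 7/9 = 77.8%, Dr. Baker 141/197 = 71.6% → Dr. Adams
High-risk: Dr. Adams 40/97 = 41.2%, Dr. Baker 3/10 = 30.0% → Dr. Adams
Dr. Adams has the higher rate in both groups.

Dr. Adams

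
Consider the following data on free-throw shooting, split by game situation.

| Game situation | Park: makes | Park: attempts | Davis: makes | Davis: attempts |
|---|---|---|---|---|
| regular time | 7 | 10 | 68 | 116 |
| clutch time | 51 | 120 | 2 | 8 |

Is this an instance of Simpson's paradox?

Regular time: Park 7/10 = 70.0%, Davis 68/116 = 58.6% → Park
Clutch time: Park 51/120 = 42.5%, Davis 2/8 = 25.0% → Park
Overall: Park 58/130 = 44.6%, Davis 70/124 = 56.5% → Davis
Park wins each game group but Davis wins overall — the comparison reverses. Park's attempts skew toward clutch time, which has a lower base rate.

Yes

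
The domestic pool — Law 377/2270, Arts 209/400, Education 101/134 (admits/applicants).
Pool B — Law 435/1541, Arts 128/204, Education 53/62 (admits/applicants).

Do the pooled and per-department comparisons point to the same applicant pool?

Law: the domestic pool 377/2270 = 16.6%, Pool B 435/1541 = 28.2% → Pool B
Arts: the domestic pool 209/400 = 52.2%, Pool B 128/204 = 62.7% → Pool B
Education: the domestic pool 101/134 = 75.4%, Pool B 53/62 = 85.5% → Pool B
Overall: the domestic pool 687/2804 = 24.5%, Pool B 616/1807 = 34.1% → Pool B
Pool B wins overall and in every department group — no reversal.

Yes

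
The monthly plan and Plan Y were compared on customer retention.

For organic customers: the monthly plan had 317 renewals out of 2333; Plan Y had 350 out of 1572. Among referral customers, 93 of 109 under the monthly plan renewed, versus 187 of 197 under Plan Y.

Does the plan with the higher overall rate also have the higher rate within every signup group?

Yes

Organic: the monthly plan 317/2333 = 13.6%, Plan Y 350/1572 = 22.3% → Plan Y
Referral: the monthly plan 93/109 = 85.3%, Plan Y 187/197 = 94.9% → Plan Y
Overall: the monthly plan 410/2442 = 16.8%, Plan Y 537/1769 = 30.4% → Plan Y
Plan Y wins overall and in every signup group — no reversal.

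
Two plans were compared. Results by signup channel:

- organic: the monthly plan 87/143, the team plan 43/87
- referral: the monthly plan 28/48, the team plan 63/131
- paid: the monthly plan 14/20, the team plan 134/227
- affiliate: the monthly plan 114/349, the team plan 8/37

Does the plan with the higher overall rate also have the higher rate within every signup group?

Organic: the monthly plan 87/143 = 60.8%, the team plan 43/87 = 49.4% → the monthly plan
Referral: the monthly plan 28/48 = 58.3%, the team plan 63/131 = 48.1% → the monthly plan
Paid: the monthly plan 14/20 = 70.0%, the team plan 134/227 = 59.0% → the monthly plan
Affiliate: the monthly plan 114/349 = 32.7%, the team plan 8/37 = 21.6% → the monthly plan
Overall: the monthly plan 243/560 = 43.4%, the team plan 248/482 = 51.5% → the team plan
The monthly plan wins each signup group but the team plan wins overall — the comparison reverses. The monthly plan's customers skew toward affiliate, which has a lower base rate.

No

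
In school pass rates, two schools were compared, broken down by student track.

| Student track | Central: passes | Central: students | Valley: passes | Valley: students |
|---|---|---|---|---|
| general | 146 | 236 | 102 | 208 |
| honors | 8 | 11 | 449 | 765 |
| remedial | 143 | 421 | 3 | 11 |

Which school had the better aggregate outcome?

Valley

General: Central 146/236 = 61.9%, Valley 102/208 = 49.0% → Central
Honors: Central 8/11 = 72.7%, Valley 449/765 = 58.7% → Central
Remedial: Central 143/421 = 34.0%, Valley 3/11 = 27.3% → Central
Overall: Central 297/668 = 44.5%, Valley 554/984 = 56.3% → Valley
(Central wins every student group but Valley wins overall — Central's students skew toward the low-rate remedial group.)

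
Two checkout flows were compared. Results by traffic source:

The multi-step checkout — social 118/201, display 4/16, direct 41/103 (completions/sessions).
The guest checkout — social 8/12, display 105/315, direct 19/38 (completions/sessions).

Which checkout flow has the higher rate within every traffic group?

Social: the multi-step checkout 118/201 = 58.7%, the guest checkout 8/12 = 66.7% → the guest checkout
Display: the multi-step checkout 4/16 = 25.0%, the guest checkout 105/315 = 33.3% → the guest checkout
Direct: the multi-step checkout 41/103 = 39.8%, the guest checkout 19/38 = 50.0% → the guest checkout
The guest checkout has the higher rate in all 3 groups.

the guest checkout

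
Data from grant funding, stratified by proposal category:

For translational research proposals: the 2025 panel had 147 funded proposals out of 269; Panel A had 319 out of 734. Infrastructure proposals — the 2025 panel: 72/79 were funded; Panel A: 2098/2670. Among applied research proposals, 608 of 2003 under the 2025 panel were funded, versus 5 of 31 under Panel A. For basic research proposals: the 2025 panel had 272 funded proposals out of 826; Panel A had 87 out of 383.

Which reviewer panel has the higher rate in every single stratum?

the 2025 panel

Translational research: the 2025 panel 147/269 = 54.6%, Panel A 319/734 = 43.5% → the 2025 panel
Infrastructure: the 2025 panel 72/79 = 91.1%, Panel A 2098/2670 = 78.6% → the 2025 panel
Applied research: the 2025 panel 608/2003 = 30.4%, Panel A 5/31 = 16.1% → the 2025 panel
Basic research: the 2025 panel 272/826 = 32.9%, Panel A 87/383 = 22.7% → the 2025 panel
The 2025 panel has the higher rate in all 4 groups.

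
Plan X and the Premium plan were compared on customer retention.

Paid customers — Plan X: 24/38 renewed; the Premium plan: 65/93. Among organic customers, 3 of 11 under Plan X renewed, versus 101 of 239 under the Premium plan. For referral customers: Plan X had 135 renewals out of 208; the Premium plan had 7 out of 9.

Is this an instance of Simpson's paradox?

Paid: Plan X 24/38 = 63.2%, the Premium plan 65/93 = 69.9% → the Premium plan
Organic: Plan X 3/11 = 27.3%, the Premium plan 101/239 = 42.3% → the Premium plan
Referral: Plan X 135/208 = 64.9%, the Premium plan 7/9 = 77.8% → the Premium plan
Overall: Plan X 162/257 = 63.0%, the Premium plan 173/341 = 50.7% → Plan X
The Premium plan wins each signup group but Plan X wins overall — the comparison reverses. The Premium plan's customers skew toward organic, which has a lower base rate.

Yes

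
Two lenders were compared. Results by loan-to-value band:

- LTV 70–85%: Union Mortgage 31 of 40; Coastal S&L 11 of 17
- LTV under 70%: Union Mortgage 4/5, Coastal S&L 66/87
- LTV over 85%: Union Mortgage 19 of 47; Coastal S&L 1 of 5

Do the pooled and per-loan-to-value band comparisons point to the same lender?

No

LTV 70–85%: Union Mortgage 31/40 = 77.5%, Coastal S&L 11/17 = 64.7% → Union Mortgage
LTV under 70%: Union Mortgage 4/5 = 80.0%, Coastal S&L 66/87 = 75.9% → Union Mortgage
LTV over 85%: Union Mortgage 19/47 = 40.4%, Coastal S&L 1/5 = 20.0% → Union Mortgage
Overall: Union Mortgage 54/92 = 58.7%, Coastal S&L 78/109 = 71.6% → Coastal S&L
Union Mortgage wins each loan-to-value group but Coastal S&L wins overall — the comparison reverses. Union Mortgage's loans skew toward LTV over 85%, which has a lower base rate.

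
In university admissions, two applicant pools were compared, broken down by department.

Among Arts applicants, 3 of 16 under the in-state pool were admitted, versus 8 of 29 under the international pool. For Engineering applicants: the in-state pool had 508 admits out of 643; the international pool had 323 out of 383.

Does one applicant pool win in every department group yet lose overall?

No

Arts: the in-state pool 3/16 = 18.8%, the international pool 8/29 = 27.6% → the international pool
Engineering: the in-state pool 508/643 = 79.0%, the international pool 323/383 = 84.3% → the international pool
Overall: the in-state pool 511/659 = 77.5%, the international pool 331/412 = 80.3% → the international pool
The international pool wins overall and in every department group — no reversal.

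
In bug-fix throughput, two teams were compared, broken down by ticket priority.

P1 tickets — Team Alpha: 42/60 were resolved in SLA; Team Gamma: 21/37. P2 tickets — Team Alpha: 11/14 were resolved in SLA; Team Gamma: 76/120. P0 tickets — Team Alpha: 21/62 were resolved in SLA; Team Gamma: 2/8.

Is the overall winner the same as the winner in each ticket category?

No

P1: Team Alpha 42/60 = 70.0%, Team Gamma 21/37 = 56.8% → Team Alpha
P2: Team Alpha 11/14 = 78.6%, Team Gamma 76/120 = 63.3% → Team Alpha
P0: Team Alpha 21/62 = 33.9%, Team Gamma 2/8 = 25.0% → Team Alpha
Overall: Team Alpha 74/136 = 54.4%, Team Gamma 99/165 = 60.0% → Team Gamma
Team Alpha wins each ticket group but Team Gamma wins overall — the comparison reverses. Team Alpha's tickets skew toward P0, which has a lower base rate.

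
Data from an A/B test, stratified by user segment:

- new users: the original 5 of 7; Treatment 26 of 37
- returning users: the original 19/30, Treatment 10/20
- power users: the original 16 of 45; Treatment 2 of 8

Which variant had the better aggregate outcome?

New users: the original 5/7 = 71.4%, Treatment 26/37 = 70.3% → the original
Returning users: the original 19/30 = 63.3%, Treatment 10/20 = 50.0% → the original
Power users: the original 16/45 = 35.6%, Treatment 2/8 = 25.0% → the original
Overall: the original 40/82 = 48.8%, Treatment 38/65 = 58.5% → Treatment
(The original wins every user group but Treatment wins overall — the original's views skew toward the low-rate power users group.)

Treatment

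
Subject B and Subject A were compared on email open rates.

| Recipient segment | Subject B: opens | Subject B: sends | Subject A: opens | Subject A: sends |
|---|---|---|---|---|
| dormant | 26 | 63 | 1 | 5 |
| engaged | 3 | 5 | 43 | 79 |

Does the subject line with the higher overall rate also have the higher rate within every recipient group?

Dormant: Subject B 26/63 = 41.3%, Subject A 1/5 = 20.0% → Subject B
Engaged: Subject B 3/5 = 60.0%, Subject A 43/79 = 54.4% → Subject B
Overall: Subject B 29/68 = 42.6%, Subject A 44/84 = 52.4% → Subject A
Subject B wins each recipient group but Subject A wins overall — the comparison reverses. Subject B's sends skew toward dormant, which has a lower base rate.

No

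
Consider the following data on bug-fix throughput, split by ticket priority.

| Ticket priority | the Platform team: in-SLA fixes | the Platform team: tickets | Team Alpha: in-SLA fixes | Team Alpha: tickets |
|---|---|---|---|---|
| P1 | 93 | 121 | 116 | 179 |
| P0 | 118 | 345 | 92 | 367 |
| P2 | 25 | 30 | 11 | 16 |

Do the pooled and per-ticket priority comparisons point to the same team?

Yes

P1: the Platform team 93/121 = 76.9%, Team Alpha 116/179 = 64.8% → the Platform team
P0: the Platform team 118/345 = 34.2%, Team Alpha 92/367 = 25.1% → the Platform team
P2: the Platform team 25/30 = 83.3%, Team Alpha 11/16 = 68.8% → the Platform team
Overall: the Platform team 236/496 = 47.6%, Team Alpha 219/562 = 39.0% → the Platform team
The Platform team wins overall and in every ticket group — no reversal.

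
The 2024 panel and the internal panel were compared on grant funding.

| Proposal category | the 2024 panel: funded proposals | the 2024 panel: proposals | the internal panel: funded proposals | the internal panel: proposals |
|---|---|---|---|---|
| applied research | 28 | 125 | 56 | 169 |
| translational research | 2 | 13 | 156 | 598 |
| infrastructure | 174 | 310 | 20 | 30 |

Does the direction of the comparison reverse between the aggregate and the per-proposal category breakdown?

Applied research: the 2024 panel 28/125 = 22.4%, the internal panel 56/169 = 33.1% → the internal panel
Translational research: the 2024 panel 2/13 = 15.4%, the internal panel 156/598 = 26.1% → the internal panel
Infrastructure: the 2024 panel 174/310 = 56.1%, the internal panel 20/30 = 66.7% → the internal panel
Overall: the 2024 panel 204/448 = 45.5%, the internal panel 232/797 = 29.1% → the 2024 panel
The internal panel wins each proposal group but the 2024 panel wins overall — the comparison reverses. The internal panel's proposals skew toward translational research, which has a lower base rate.

Yes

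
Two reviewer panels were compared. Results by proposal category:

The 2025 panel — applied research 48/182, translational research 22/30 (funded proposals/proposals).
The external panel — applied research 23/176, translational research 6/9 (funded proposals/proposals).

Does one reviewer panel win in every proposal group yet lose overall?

Applied research: the 2025 panel 48/182 = 26.4%, the external panel 23/176 = 13.1% → the 2025 panel
Translational research: the 2025 panel 22/30 = 73.3%, the external panel 6/9 = 66.7% → the 2025 panel
Overall: the 2025 panel 70/212 = 33.0%, the external panel 29/185 = 15.7% → the 2025 panel
The 2025 panel wins overall and in every proposal group — no reversal.

No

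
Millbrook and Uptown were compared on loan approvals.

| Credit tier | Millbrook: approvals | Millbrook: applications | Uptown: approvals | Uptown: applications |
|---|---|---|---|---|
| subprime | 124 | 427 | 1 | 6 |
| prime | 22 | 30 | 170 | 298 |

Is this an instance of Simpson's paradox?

Subprime: Millbrook 124/427 = 29.0%, Uptown 1/6 = 16.7% → Millbrook
Prime: Millbrook 22/30 = 73.3%, Uptown 170/298 = 57.0% → Millbrook
Overall: Millbrook 146/457 = 31.9%, Uptown 171/304 = 56.2% → Uptown
Millbrook wins each credit group but Uptown wins overall — the comparison reverses. Millbrook's applications skew toward subprime, which has a lower base rate.

Yes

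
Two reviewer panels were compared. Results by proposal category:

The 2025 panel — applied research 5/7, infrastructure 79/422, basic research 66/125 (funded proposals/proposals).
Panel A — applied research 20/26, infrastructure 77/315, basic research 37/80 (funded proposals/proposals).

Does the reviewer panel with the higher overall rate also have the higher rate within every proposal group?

No

Applied research: the 2025 panel 5/7 = 71.4%, Panel A 20/26 = 76.9% → Panel A
Infrastructure: the 2025 panel 79/422 = 18.7%, Panel A 77/315 = 24.4% → Panel A
Basic research: the 2025 panel 66/125 = 52.8%, Panel A 37/80 = 46.2% → the 2025 panel
Overall: the 2025 panel 150/554 = 27.1%, Panel A 134/421 = 31.8% → Panel A
Neither sweeps: the 2025 panel wins 1 of 3 groups, Panel A wins 2. Panel A wins overall but not every group — no Simpson reversal.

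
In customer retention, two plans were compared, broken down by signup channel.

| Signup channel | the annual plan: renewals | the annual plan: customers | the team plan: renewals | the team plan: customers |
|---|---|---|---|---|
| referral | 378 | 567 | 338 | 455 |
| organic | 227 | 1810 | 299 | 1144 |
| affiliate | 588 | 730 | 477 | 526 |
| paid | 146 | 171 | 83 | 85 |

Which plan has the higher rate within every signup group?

the team plan

Referral: the annual plan 378/567 = 66.7%, the team plan 338/455 = 74.3% → the team plan
Organic: the annual plan 227/1810 = 12.5%, the team plan 299/1144 = 26.1% → the team plan
Affiliate: the annual plan 588/730 = 80.5%, the team plan 477/526 = 90.7% → the team plan
Paid: the annual plan 146/171 = 85.4%, the team plan 83/85 = 97.6% → the team plan
The team plan has the higher rate in all 4 groups.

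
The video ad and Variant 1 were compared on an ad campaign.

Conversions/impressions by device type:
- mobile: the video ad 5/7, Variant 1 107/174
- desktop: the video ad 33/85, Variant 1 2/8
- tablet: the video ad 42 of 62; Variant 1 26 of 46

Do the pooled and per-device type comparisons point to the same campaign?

Mobile: the video ad 5/7 = 71.4%, Variant 1 107/174 = 61.5% → the video ad
Desktop: the video ad 33/85 = 38.8%, Variant 1 2/8 = 25.0% → the video ad
Tablet: the video ad 42/62 = 67.7%, Variant 1 26/46 = 56.5% → the video ad
Overall: the video ad 80/154 = 51.9%, Variant 1 135/228 = 59.2% → Variant 1
The video ad wins each device group but Variant 1 wins overall — the comparison reverses. The video ad's impressions skew toward desktop, which has a lower base rate.

No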